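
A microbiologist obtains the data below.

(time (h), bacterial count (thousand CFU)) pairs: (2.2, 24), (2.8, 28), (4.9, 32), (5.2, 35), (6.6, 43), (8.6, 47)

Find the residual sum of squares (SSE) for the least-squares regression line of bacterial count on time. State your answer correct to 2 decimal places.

14.37

n = 6, Σx = 30.3, Σy = 209, Σxy = 1158, Σx² = 181.25, Σy² = 7667
Sxx = Σx² − (Σx)²/n = 181.25 − 153.015 = 28.235
Sxy = Σxy − (Σx)(Σy)/n = 1158 − 1055.45 = 102.55
Syy = Σy² − (Σy)²/n = 7667 − 7280.166667 = 386.833333
b = Sxy/Sxx = 102.55/28.235 = 3.632017
SSE = Syy − b·Sxy = 386.833333 − 3.632017·102.55 = 14.369990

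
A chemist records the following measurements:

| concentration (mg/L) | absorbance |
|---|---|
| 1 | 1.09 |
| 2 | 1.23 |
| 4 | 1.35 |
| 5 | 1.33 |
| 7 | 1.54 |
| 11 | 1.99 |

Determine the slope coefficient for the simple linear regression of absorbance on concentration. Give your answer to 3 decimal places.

0.085

n = 6, Σx = 30, Σy = 8.53, Σxy = 48.27, Σx² = 216
Sxx = Σx² − (Σx)²/n = 216 − 150 = 66
Sxy = Σxy − (Σx)(Σy)/n = 48.27 − 42.65 = 5.62
b = Sxy/Sxx = 5.62/66 = 0.085152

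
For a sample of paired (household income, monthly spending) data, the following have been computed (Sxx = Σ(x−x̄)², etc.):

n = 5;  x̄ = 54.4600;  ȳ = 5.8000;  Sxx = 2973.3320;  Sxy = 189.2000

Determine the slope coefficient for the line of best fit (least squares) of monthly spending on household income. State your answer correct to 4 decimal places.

b = Sxy/Sxx = 189.2/2973.332 = 0.063632

0.0636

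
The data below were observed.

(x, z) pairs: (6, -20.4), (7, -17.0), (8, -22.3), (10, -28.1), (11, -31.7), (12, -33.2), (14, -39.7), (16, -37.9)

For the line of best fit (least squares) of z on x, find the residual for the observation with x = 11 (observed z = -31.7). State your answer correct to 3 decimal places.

-1.770

n = 8, Σx = 84, Σy = -230.3, Σxy = -2610.1, Σx² = 966
Sxx = Σx² − (Σx)²/n = 966 − 882 = 84
Sxy = Σxy − (Σx)(Σy)/n = -2610.1 − (-2418.15) = -191.95
b = Sxy/Sxx = -191.95/84 = -2.285119
a = ȳ − b·x̄ = -28.7875 − (-2.285119)·10.5 = -4.79375
ŷ(11) = -4.79375 + (-2.285119)·11 = -29.930060
residual = y − ŷ = -31.7 − (-29.930060) = -1.769940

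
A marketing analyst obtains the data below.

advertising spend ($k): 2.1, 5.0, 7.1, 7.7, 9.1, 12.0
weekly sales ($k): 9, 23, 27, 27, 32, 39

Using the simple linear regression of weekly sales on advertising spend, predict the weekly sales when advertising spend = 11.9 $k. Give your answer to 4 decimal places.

39.8973

n = 6, Σx = 43, Σy = 157, Σxy = 1292.7, Σx² = 365.92
Sxx = Σx² − (Σx)²/n = 365.92 − 308.166667 = 57.753333
Sxy = Σxy − (Σx)(Σy)/n = 1292.7 − 1125.166667 = 167.533333
b = Sxy/Sxx = 167.533333/57.753333 = 2.900843
a = ȳ − b·x̄ = 26.166667 − 2.900843·7.166667 = 5.377294
ŷ(11.9) = a + b·11.9 = 5.377294 + 2.900843·11.9 = 39.897322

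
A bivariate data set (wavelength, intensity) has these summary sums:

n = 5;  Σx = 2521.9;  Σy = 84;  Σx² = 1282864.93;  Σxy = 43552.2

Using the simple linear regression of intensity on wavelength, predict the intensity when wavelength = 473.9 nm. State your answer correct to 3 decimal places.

13.479

Sxx = Σx² − (Σx)²/n = 1282864.93 − 1271995.922 = 10869.008
Sxy = Σxy − (Σx)(Σy)/n = 43552.2 − 42367.92 = 1184.28
b = Sxy/Sxx = 1184.28/10869.008 = 0.108959
a = ȳ − b·x̄ = 16.8 − 0.108959·504.38 = -38.156915
ŷ(473.9) = a + b·473.9 = -38.156915 + 0.108959·473.9 = 13.478919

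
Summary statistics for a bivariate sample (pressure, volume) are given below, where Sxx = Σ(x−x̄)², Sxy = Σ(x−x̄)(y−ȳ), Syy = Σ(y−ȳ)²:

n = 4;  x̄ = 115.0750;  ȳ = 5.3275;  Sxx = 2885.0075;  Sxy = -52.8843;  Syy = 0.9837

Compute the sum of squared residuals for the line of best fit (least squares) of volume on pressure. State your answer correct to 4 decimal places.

b = Sxy/Sxx = -52.8843/2885.0075 = -0.018331
SSE = Syy − b·Sxy = 0.9837 − (-0.018331)·(-52.8843) = 0.014292

0.0143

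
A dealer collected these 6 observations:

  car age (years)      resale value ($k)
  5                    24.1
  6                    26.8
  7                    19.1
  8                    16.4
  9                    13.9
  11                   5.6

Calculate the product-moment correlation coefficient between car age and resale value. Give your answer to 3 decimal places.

n = 6, Σx = 46, Σy = 105.9, Σxy = 732.9, Σx² = 376, Σy² = 2157.39
Sxx = Σx² − (Σx)²/n = 376 − 352.666667 = 23.333333
Sxy = Σxy − (Σx)(Σy)/n = 732.9 − 811.9 = -79
Syy = Σy² − (Σy)²/n = 2157.39 − 1869.135 = 288.255
r = Sxy/√(Sxx·Syy) = -79/√(6725.95) = -79/82.011889 = -0.963275

-0.963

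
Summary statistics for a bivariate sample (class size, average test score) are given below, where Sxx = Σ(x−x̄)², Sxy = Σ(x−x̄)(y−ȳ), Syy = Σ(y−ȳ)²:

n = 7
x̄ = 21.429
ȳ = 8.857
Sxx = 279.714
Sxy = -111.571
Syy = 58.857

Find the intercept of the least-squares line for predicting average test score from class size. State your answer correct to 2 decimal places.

17.40

b = Sxy/Sxx = -111.571/279.714 = -0.398875
a = ȳ − b·x̄ = 8.857 − (-0.398875)·21.429 = 17.404498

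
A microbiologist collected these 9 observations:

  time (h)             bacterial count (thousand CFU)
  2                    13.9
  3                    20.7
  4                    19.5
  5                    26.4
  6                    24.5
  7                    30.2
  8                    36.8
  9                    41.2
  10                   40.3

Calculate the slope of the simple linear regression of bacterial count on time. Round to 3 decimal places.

3.425

n = 9, Σx = 54, Σy = 253.5, Σxy = 1726.5, Σx² = 384
Sxx = Σx² − (Σx)²/n = 384 − 324 = 60
Sxy = Σxy − (Σx)(Σy)/n = 1726.5 − 1521 = 205.5
b = Sxy/Sxx = 205.5/60 = 3.425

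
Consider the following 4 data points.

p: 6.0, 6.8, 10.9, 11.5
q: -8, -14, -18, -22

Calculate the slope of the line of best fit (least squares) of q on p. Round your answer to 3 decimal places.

n = 4, Σx = 35.2, Σy = -62, Σxy = -592.4, Σx² = 333.3
Sxx = Σx² − (Σx)²/n = 333.3 − 309.76 = 23.54
Sxy = Σxy − (Σx)(Σy)/n = -592.4 − (-545.6) = -46.8
b = Sxy/Sxx = -46.8/23.54 = -1.988105

-1.988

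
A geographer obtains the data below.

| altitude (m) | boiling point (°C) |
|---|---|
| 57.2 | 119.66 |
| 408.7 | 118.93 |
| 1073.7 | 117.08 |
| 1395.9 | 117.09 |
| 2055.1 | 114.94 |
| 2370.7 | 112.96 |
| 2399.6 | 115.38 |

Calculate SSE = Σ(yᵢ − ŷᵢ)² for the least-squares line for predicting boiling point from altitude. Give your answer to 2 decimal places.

3.45

n = 7, Σx = 9760.9, Σy = 816.04, Σxy = 1125479.284, Σx² = 18873410.69, Σy² = 95164.3646
Sxx = Σx² − (Σx)²/n = 18873410.69 − 13610738.401429 = 5262672.288571
Sxy = Σxy − (Σx)(Σy)/n = 1125479.284 − 1137897.833714 = -12418.549714
Syy = Σy² − (Σy)²/n = 95164.3646 − 95131.611657 = 32.752943
b = Sxy/Sxx = -12418.549714/5262672.288571 = -0.002360
SSE = Syy − b·Sxy = 32.752943 − (-0.002360)·(-12418.549714) = 3.448367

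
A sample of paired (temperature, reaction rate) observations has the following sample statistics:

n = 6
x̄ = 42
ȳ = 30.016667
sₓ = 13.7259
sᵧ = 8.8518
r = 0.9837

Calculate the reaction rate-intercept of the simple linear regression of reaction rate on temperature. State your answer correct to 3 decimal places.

3.372

b = r · sᵧ/sₓ = 0.9837 · 8.8518/13.7259 = 0.634386
a = ȳ − b·x̄ = 30.016667 − 0.634386·42 = 3.372465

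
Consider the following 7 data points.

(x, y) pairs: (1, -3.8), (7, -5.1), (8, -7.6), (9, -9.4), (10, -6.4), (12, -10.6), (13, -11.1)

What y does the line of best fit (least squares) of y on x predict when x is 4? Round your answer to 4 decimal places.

n = 7, Σx = 60, Σy = -54, Σxy = -520.4, Σx² = 608
Sxx = Σx² − (Σx)²/n = 608 − 514.285714 = 93.714286
Sxy = Σxy − (Σx)(Σy)/n = -520.4 − (-462.857143) = -57.542857
b = Sxy/Sxx = -57.542857/93.714286 = -0.614024
a = ȳ − b·x̄ = -7.714286 − (-0.614024)·8.571429 = -2.451220
ŷ(4) = a + b·4 = -2.451220 + (-0.614024)·4 = -4.907317

-4.9073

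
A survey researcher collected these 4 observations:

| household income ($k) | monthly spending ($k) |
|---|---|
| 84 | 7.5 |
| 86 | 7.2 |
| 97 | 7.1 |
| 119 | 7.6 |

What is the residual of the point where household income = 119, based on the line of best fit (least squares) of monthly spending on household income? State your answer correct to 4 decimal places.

0.0986

n = 4, Σx = 386, Σy = 29.4, Σxy = 2842.3, Σx² = 38022
Sxx = Σx² − (Σx)²/n = 38022 − 37249 = 773
Sxy = Σxy − (Σx)(Σy)/n = 2842.3 − 2837.1 = 5.2
b = Sxy/Sxx = 5.2/773 = 0.006727
a = ȳ − b·x̄ = 7.35 − 0.006727·96.5 = 6.700841
ŷ(119) = 6.700841 + 0.006727·119 = 7.501358
residual = y − ŷ = 7.6 − 7.501358 = 0.098642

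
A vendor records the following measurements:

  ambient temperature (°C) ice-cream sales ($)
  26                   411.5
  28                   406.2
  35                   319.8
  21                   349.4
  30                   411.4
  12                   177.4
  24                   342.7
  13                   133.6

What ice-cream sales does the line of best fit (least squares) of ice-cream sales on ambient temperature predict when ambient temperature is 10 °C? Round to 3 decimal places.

n = 8, Σx = 189, Σy = 2552, Σxy = 65035.4, Σx² = 4915
Sxx = Σx² − (Σx)²/n = 4915 − 4465.125 = 449.875
Sxy = Σxy − (Σx)(Σy)/n = 65035.4 − 60291 = 4744.4
b = Sxy/Sxx = 4744.4/449.875 = 10.546041
a = ȳ − b·x̄ = 319 − 10.546041·23.625 = 69.849792
ŷ(10) = a + b·10 = 69.849792 + 10.546041·10 = 175.310197

175.310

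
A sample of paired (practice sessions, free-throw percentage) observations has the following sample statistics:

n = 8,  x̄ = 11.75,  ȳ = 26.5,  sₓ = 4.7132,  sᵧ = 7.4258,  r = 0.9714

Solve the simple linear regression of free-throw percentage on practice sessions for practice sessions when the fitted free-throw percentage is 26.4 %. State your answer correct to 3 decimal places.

b = r · sᵧ/sₓ = 0.9714 · 7.4258/4.7132 = 1.530472
a = ȳ − b·x̄ = 26.5 − 1.530472·11.75 = 8.516950
Set a + b·x = 26.4: x = (26.4 − 8.516950) / 1.530472 = 11.684661

11.685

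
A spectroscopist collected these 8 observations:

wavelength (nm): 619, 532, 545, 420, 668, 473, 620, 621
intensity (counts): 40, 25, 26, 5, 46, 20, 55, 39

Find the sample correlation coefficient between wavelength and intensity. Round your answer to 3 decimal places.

n = 8, Σx = 4498, Σy = 256, Σxy = 152837, Σx² = 2579604, Σy² = 9988
Sxx = Σx² − (Σx)²/n = 2579604 − 2529000.5 = 50603.5
Sxy = Σxy − (Σx)(Σy)/n = 152837 − 143936 = 8901
Syy = Σy² − (Σy)²/n = 9988 − 8192 = 1796
r = Sxy/√(Sxx·Syy) = 8901/√(90883886) = 8901/9533.304044 = 0.933674

0.934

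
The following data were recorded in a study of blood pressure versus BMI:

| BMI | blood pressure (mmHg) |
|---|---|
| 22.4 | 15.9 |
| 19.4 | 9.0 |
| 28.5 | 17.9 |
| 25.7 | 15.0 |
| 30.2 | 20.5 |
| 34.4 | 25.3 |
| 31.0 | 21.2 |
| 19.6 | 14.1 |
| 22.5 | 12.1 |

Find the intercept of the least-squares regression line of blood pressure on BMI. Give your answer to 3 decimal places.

-5.951

n = 9, Σx = 233.7, Σy = 151, Σxy = 4121.64, Σx² = 6297.67
Sxx = Σx² − (Σx)²/n = 6297.67 − 6068.41 = 229.26
Sxy = Σxy − (Σx)(Σy)/n = 4121.64 − 3920.966667 = 200.673333
b = Sxy/Sxx = 200.673333/229.26 = 0.875309
a = ȳ − b·x̄ = 16.777778 − 0.875309·25.966667 = -5.951078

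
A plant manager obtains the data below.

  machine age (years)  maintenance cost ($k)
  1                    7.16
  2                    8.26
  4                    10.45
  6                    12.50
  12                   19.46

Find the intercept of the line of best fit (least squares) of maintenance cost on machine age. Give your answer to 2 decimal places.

5.98

n = 5, Σx = 25, Σy = 57.83, Σxy = 374, Σx² = 201
Sxx = Σx² − (Σx)²/n = 201 − 125 = 76
Sxy = Σxy − (Σx)(Σy)/n = 374 − 289.15 = 84.85
b = Sxy/Sxx = 84.85/76 = 1.116447
a = ȳ − b·x̄ = 11.566 − 1.116447·5 = 5.983763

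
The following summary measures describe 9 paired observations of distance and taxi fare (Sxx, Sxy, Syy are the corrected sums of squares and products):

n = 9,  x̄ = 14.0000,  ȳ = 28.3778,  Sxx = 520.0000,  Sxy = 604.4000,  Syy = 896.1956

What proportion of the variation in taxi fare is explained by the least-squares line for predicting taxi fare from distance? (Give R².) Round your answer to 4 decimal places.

0.7839

R² = Sxy²/(Sxx·Syy) = (604.4)²/(520·896.1956) = 0.783868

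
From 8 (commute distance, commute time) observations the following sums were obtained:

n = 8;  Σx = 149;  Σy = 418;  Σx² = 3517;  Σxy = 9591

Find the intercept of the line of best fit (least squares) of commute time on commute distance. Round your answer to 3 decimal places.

6.916

Sxx = Σx² − (Σx)²/n = 3517 − 2775.125 = 741.875
Sxy = Σxy − (Σx)(Σy)/n = 9591 − 7785.25 = 1805.75
b = Sxy/Sxx = 1805.75/741.875 = 2.434035
a = ȳ − b·x̄ = 52.25 − 2.434035·18.625 = 6.916091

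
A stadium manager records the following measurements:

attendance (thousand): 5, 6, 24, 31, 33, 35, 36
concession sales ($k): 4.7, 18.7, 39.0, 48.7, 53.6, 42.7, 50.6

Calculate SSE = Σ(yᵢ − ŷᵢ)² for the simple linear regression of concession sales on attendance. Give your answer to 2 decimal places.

194.64

n = 7, Σx = 170, Σy = 258, Σxy = 7666.3, Σx² = 5208, Σy² = 11521.08
Sxx = Σx² − (Σx)²/n = 5208 − 4128.571429 = 1079.428571
Sxy = Σxy − (Σx)(Σy)/n = 7666.3 − 6265.714286 = 1400.585714
Syy = Σy² − (Σy)²/n = 11521.08 − 9509.142857 = 2011.937143
b = Sxy/Sxx = 1400.585714/1079.428571 = 1.297525
SSE = Syy − b·Sxy = 2011.937143 − 1.297525·1400.585714 = 194.641960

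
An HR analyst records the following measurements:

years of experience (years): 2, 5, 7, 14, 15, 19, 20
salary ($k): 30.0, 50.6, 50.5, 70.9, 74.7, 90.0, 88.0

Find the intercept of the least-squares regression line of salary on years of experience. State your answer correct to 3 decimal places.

n = 7, Σx = 82, Σy = 454.7, Σxy = 6249.6, Σx² = 1260
Sxx = Σx² − (Σx)²/n = 1260 − 960.571429 = 299.428571
Sxy = Σxy − (Σx)(Σy)/n = 6249.6 − 5326.485714 = 923.114286
b = Sxy/Sxx = 923.114286/299.428571 = 3.082920
a = ȳ − b·x̄ = 64.957143 − 3.082920·11.714286 = 28.842939

28.843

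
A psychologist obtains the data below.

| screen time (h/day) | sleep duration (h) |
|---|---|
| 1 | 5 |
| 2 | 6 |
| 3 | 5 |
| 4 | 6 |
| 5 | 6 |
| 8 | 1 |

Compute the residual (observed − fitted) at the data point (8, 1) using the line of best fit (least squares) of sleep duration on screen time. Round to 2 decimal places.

n = 6, Σx = 23, Σy = 29, Σxy = 94, Σx² = 119
Sxx = Σx² − (Σx)²/n = 119 − 88.166667 = 30.833333
Sxy = Σxy − (Σx)(Σy)/n = 94 − 111.166667 = -17.166667
b = Sxy/Sxx = -17.166667/30.833333 = -0.556757
a = ȳ − b·x̄ = 4.833333 − (-0.556757)·3.833333 = 6.967568
ŷ(8) = 6.967568 + (-0.556757)·8 = 2.513514
residual = y − ŷ = 1 − 2.513514 = -1.513514

-1.51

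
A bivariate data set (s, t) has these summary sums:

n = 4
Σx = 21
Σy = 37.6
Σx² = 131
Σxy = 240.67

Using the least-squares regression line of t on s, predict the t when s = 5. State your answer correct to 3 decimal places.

Sxx = Σx² − (Σx)²/n = 131 − 110.25 = 20.75
Sxy = Σxy − (Σx)(Σy)/n = 240.67 − 197.4 = 43.27
b = Sxy/Sxx = 43.27/20.75 = 2.085301
a = ȳ − b·x̄ = 9.4 − 2.085301·5.25 = -1.547831
ŷ(5) = a + b·5 = -1.547831 + 2.085301·5 = 8.878675

8.879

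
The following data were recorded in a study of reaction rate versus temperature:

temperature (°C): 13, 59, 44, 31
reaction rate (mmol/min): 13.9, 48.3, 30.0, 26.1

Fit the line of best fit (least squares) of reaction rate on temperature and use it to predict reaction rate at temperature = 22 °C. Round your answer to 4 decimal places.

19.1128

n = 4, Σx = 147, Σy = 118.3, Σxy = 5159.5, Σx² = 6547
Sxx = Σx² − (Σx)²/n = 6547 − 5402.25 = 1144.75
Sxy = Σxy − (Σx)(Σy)/n = 5159.5 − 4347.525 = 811.975
b = Sxy/Sxx = 811.975/1144.75 = 0.709303
a = ȳ − b·x̄ = 29.575 − 0.709303·36.75 = 3.508102
ŷ(22) = a + b·22 = 3.508102 + 0.709303·22 = 19.112776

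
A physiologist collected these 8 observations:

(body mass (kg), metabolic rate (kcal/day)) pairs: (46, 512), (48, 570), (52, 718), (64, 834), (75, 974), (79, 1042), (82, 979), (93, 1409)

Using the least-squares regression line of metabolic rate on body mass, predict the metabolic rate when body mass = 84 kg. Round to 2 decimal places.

1144.35

n = 8, Σx = 539, Σy = 7038, Σxy = 508307, Σx² = 38459
Sxx = Σx² − (Σx)²/n = 38459 − 36315.125 = 2143.875
Sxy = Σxy − (Σx)(Σy)/n = 508307 − 474185.25 = 34121.75
b = Sxy/Sxx = 34121.75/2143.875 = 15.915923
a = ȳ − b·x̄ = 879.75 − 15.915923·67.375 = -192.585330
ŷ(84) = a + b·84 = -192.585330 + 15.915923·84 = 1144.352224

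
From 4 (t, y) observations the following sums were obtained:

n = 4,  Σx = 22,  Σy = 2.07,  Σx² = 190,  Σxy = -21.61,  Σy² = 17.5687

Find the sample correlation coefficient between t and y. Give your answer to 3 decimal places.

Sxx = Σx² − (Σx)²/n = 190 − 121 = 69
Sxy = Σxy − (Σx)(Σy)/n = -21.61 − 11.385 = -32.995
Syy = Σy² − (Σy)²/n = 17.5687 − 1.071225 = 16.497475
r = Sxy/√(Sxx·Syy) = -32.995/√(1138.325775) = -32.995/33.739084 = -0.977946

-0.978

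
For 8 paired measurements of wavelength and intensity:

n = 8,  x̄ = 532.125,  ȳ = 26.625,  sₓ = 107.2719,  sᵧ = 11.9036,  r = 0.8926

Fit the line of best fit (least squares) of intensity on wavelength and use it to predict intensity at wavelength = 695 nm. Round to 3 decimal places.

b = r · sᵧ/sₓ = 0.8926 · 11.9036/107.2719 = 0.099049
a = ȳ − b·x̄ = 26.625 − 0.099049·532.125 = -26.081345
ŷ(695) = a + b·695 = -26.081345 + 0.099049·695 = 42.757574

42.758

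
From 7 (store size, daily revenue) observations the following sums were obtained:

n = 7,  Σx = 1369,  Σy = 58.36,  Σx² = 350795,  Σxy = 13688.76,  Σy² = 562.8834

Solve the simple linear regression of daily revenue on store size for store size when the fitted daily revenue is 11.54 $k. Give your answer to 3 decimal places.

312.493

Sxx = Σx² − (Σx)²/n = 350795 − 267737.285714 = 83057.714286
Sxy = Σxy − (Σx)(Σy)/n = 13688.76 − 11413.548571 = 2275.211429
b = Sxy/Sxx = 2275.211429/83057.714286 = 0.027393
a = ȳ − b·x̄ = 8.337143 − 0.027393·195.571429 = 2.979828
Set a + b·x = 11.54: x = (11.54 − 2.979828) / 0.027393 = 312.493307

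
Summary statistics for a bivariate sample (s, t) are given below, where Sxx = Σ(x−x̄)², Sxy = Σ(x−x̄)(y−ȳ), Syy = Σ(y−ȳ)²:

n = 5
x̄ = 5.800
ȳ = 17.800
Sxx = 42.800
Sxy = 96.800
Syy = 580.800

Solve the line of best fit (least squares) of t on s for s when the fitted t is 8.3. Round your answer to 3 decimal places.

b = Sxy/Sxx = 96.8/42.8 = 2.261682
a = ȳ − b·x̄ = 17.8 − 2.261682·5.8 = 4.682243
Set a + b·x = 8.3: x = (8.3 − 4.682243) / 2.261682 = 1.599587

1.600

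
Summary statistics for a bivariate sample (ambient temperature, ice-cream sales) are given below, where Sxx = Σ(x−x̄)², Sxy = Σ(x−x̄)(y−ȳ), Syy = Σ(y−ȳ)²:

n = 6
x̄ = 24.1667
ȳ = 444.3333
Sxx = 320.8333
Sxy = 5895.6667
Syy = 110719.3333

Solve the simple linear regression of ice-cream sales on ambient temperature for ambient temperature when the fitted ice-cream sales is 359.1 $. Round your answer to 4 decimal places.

b = Sxy/Sxx = 5895.6667/320.8333 = 18.376106
a = ȳ − b·x̄ = 444.3333 − 18.376106·24.1667 = 0.243461
Set a + b·x = 359.1: x = (359.1 − 0.243461) / 18.376106 = 19.528432

19.5284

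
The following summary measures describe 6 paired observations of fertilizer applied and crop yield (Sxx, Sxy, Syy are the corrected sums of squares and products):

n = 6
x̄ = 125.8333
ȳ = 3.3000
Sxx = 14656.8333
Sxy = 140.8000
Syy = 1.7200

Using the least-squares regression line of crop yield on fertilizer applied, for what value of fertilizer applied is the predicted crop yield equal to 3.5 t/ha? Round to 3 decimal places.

b = Sxy/Sxx = 140.8/14656.8333 = 0.009606
a = ȳ − b·x̄ = 3.3 − 0.009606·125.8333 = 2.091190
Set a + b·x = 3.5: x = (3.5 − 2.091190) / 0.009606 = 146.652665

146.653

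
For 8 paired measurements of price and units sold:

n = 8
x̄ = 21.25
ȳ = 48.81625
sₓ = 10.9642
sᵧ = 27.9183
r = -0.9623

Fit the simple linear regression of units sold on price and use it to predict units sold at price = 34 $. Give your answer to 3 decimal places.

17.575

b = r · sᵧ/sₓ = -0.9623 · 27.9183/10.9642 = -2.450318
a = ȳ − b·x̄ = 48.81625 − (-2.450318)·21.25 = 100.885514
ŷ(34) = a + b·34 = 100.885514 + (-2.450318)·34 = 17.574691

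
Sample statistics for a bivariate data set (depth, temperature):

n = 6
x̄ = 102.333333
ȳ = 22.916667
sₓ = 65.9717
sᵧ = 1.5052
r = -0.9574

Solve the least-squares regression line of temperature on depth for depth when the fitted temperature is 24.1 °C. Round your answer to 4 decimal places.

b = r · sᵧ/sₓ = -0.9574 · 1.5052/65.9717 = -0.021844
a = ȳ − b·x̄ = 22.916667 − (-0.021844)·102.333333 = 25.152025
Set a + b·x = 24.1: x = (24.1 − 25.152025) / (-0.021844) = 48.161065

48.1611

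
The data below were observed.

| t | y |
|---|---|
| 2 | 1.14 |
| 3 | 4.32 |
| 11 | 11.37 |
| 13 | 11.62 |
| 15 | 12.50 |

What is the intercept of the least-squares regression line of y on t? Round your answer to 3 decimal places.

n = 5, Σx = 44, Σy = 40.95, Σxy = 478.87, Σx² = 528
Sxx = Σx² − (Σx)²/n = 528 − 387.2 = 140.8
Sxy = Σxy − (Σx)(Σy)/n = 478.87 − 360.36 = 118.51
b = Sxy/Sxx = 118.51/140.8 = 0.841690
a = ȳ − b·x̄ = 8.19 − 0.841690·8.8 = 0.783125

0.783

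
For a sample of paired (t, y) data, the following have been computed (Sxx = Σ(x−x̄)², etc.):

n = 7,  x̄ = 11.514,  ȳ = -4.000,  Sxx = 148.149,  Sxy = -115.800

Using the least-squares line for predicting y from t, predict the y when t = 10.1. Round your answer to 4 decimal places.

b = Sxy/Sxx = -115.8/148.149 = -0.781646
a = ȳ − b·x̄ = -4 − (-0.781646)·11.514 = 4.999866
ŷ(10.1) = a + b·10.1 = 4.999866 + (-0.781646)·10.1 = -2.894753

-2.8948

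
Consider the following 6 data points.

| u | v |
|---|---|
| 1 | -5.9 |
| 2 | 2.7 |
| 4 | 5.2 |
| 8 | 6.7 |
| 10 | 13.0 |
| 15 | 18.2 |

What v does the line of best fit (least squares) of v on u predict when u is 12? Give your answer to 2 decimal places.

14.50

n = 6, Σx = 40, Σy = 39.9, Σxy = 476.9, Σx² = 410
Sxx = Σx² − (Σx)²/n = 410 − 266.666667 = 143.333333
Sxy = Σxy − (Σx)(Σy)/n = 476.9 − 266 = 210.9
b = Sxy/Sxx = 210.9/143.333333 = 1.471395
a = ȳ − b·x̄ = 6.65 − 1.471395·6.666667 = -3.159302
ŷ(12) = a + b·12 = -3.159302 + 1.471395·12 = 14.497442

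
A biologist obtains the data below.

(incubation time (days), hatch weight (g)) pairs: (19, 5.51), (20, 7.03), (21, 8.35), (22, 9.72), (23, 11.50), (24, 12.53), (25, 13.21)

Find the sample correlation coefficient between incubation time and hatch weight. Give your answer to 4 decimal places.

0.9948

n = 7, Σx = 154, Σy = 67.85, Σxy = 1529.95, Σx² = 3416, Σy² = 707.7369
Sxx = Σx² − (Σx)²/n = 3416 − 3388 = 28
Sxy = Σxy − (Σx)(Σy)/n = 1529.95 − 1492.7 = 37.25
Syy = Σy² − (Σy)²/n = 707.7369 − 657.660357 = 50.076543
r = Sxy/√(Sxx·Syy) = 37.25/√(1402.1432) = 37.25/37.445203 = 0.994787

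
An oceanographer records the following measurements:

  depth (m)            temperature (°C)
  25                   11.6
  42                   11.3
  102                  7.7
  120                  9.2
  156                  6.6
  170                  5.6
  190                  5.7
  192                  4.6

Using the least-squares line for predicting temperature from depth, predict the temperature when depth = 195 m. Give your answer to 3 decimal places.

4.981

n = 8, Σx = 997, Σy = 62.3, Σxy = 6601.8, Σx² = 153393
Sxx = Σx² − (Σx)²/n = 153393 − 124251.125 = 29141.875
Sxy = Σxy − (Σx)(Σy)/n = 6601.8 − 7764.1375 = -1162.3375
b = Sxy/Sxx = -1162.3375/29141.875 = -0.039885
a = ȳ − b·x̄ = 7.7875 − (-0.039885)·124.625 = 12.758227
ŷ(195) = a + b·195 = 12.758227 + (-0.039885)·195 = 4.980560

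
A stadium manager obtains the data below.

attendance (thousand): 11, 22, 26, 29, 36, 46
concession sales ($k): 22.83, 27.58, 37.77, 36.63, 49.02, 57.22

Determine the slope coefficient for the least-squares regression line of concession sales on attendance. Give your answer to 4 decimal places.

1.0492

n = 6, Σx = 170, Σy = 231.05, Σxy = 7299.02, Σx² = 5534
Sxx = Σx² − (Σx)²/n = 5534 − 4816.666667 = 717.333333
Sxy = Σxy − (Σx)(Σy)/n = 7299.02 − 6546.416667 = 752.603333
b = Sxy/Sxx = 752.603333/717.333333 = 1.049168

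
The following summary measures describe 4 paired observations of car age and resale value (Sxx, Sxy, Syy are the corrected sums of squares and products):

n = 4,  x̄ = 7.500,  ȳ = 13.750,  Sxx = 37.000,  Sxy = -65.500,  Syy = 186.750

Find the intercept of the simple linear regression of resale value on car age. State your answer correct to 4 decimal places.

27.0270

b = Sxy/Sxx = -65.5/37 = -1.770270
a = ȳ − b·x̄ = 13.75 − (-1.770270)·7.5 = 27.027027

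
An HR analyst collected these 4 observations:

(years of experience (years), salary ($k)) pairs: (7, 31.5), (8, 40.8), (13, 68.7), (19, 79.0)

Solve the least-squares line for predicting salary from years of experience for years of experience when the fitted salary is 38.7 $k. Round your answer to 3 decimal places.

n = 4, Σx = 47, Σy = 220, Σxy = 2941, Σx² = 643
Sxx = Σx² − (Σx)²/n = 643 − 552.25 = 90.75
Sxy = Σxy − (Σx)(Σy)/n = 2941 − 2585 = 356
b = Sxy/Sxx = 356/90.75 = 3.922865
a = ȳ − b·x̄ = 55 − 3.922865·11.75 = 8.906336
Set a + b·x = 38.7: x = (38.7 − 8.906336) / 3.922865 = 7.594874

7.595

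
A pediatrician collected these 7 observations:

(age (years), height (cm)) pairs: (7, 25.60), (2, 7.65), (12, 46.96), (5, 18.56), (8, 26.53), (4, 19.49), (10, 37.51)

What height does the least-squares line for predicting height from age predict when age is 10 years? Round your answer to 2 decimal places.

n = 7, Σx = 48, Σy = 182.3, Σxy = 1516.12, Σx² = 402
Sxx = Σx² − (Σx)²/n = 402 − 329.142857 = 72.857143
Sxy = Σxy − (Σx)(Σy)/n = 1516.12 − 1250.057143 = 266.062857
b = Sxy/Sxx = 266.062857/72.857143 = 3.651843
a = ȳ − b·x̄ = 26.042857 − 3.651843·6.857143 = 1.001647
ŷ(10) = a + b·10 = 1.001647 + 3.651843·10 = 37.520078

37.52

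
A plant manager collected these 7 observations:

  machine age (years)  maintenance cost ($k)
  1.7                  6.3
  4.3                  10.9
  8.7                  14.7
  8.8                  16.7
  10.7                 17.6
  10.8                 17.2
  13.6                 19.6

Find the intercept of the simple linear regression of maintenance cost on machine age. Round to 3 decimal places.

n = 7, Σx = 58.6, Σy = 103, Σxy = 973.07, Σx² = 590.6
Sxx = Σx² − (Σx)²/n = 590.6 − 490.565714 = 100.034286
Sxy = Σxy − (Σx)(Σy)/n = 973.07 − 862.257143 = 110.812857
b = Sxy/Sxx = 110.812857/100.034286 = 1.107749
a = ȳ − b·x̄ = 14.714286 − 1.107749·8.371429 = 5.440846

5.441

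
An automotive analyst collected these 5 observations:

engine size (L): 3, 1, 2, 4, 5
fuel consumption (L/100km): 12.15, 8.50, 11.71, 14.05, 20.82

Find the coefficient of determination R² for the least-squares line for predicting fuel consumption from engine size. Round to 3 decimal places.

0.868

n = 5, Σx = 15, Σy = 67.23, Σxy = 228.67, Σx² = 55, Σy² = 987.8715
Sxx = Σx² − (Σx)²/n = 55 − 45 = 10
Sxy = Σxy − (Σx)(Σy)/n = 228.67 − 201.69 = 26.98
Syy = Σy² − (Σy)²/n = 987.8715 − 903.97458 = 83.89692
R² = Sxy²/(Sxx·Syy) = (26.98)²/(10·83.89692) = 0.867637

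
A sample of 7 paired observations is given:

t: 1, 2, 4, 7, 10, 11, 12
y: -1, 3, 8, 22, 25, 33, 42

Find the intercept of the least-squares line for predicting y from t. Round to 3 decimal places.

-4.852

n = 7, Σx = 47, Σy = 132, Σxy = 1308, Σx² = 435
Sxx = Σx² − (Σx)²/n = 435 − 315.571429 = 119.428571
Sxy = Σxy − (Σx)(Σy)/n = 1308 − 886.285714 = 421.714286
b = Sxy/Sxx = 421.714286/119.428571 = 3.531100
a = ȳ − b·x̄ = 18.857143 − 3.531100·6.714286 = -4.851675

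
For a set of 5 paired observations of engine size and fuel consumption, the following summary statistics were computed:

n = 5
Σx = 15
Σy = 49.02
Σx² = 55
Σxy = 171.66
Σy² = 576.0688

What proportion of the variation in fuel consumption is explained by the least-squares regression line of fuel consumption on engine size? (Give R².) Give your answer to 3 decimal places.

0.634

Sxx = Σx² − (Σx)²/n = 55 − 45 = 10
Sxy = Σxy − (Σx)(Σy)/n = 171.66 − 147.06 = 24.6
Syy = Σy² − (Σy)²/n = 576.0688 − 480.59208 = 95.47672
R² = Sxy²/(Sxx·Syy) = (24.6)²/(10·95.47672) = 0.633830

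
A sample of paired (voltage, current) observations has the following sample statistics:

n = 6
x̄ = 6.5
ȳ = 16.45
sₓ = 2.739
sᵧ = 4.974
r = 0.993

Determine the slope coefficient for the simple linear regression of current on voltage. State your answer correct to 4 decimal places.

1.8033

b = r · sᵧ/sₓ = 0.993 · 4.974/2.739 = 1.803279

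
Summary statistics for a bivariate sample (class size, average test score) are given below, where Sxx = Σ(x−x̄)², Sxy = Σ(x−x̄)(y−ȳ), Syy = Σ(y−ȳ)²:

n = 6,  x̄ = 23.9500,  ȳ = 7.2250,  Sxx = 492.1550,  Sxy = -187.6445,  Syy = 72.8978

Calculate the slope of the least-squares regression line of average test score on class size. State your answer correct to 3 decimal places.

-0.381

b = Sxy/Sxx = -187.6445/492.155 = -0.381271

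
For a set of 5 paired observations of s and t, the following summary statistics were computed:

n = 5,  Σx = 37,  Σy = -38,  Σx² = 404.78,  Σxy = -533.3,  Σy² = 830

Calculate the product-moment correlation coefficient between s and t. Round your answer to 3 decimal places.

-0.947

Sxx = Σx² − (Σx)²/n = 404.78 − 273.8 = 130.98
Sxy = Σxy − (Σx)(Σy)/n = -533.3 − (-281.2) = -252.1
Syy = Σy² − (Σy)²/n = 830 − 288.8 = 541.2
r = Sxy/√(Sxx·Syy) = -252.1/√(70886.376) = -252.1/266.244955 = -0.946872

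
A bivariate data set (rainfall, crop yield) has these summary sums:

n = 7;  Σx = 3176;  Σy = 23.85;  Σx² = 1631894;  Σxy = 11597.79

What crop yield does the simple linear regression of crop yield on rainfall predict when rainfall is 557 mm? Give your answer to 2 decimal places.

3.83

Sxx = Σx² − (Σx)²/n = 1631894 − 1440996.571429 = 190897.428571
Sxy = Σxy − (Σx)(Σy)/n = 11597.79 − 10821.085714 = 776.704286
b = Sxy/Sxx = 776.704286/190897.428571 = 0.004069
a = ȳ − b·x̄ = 3.407143 − 0.004069·453.714286 = 1.561116
ŷ(557) = a + b·557 = 1.561116 + 0.004069·557 = 3.827381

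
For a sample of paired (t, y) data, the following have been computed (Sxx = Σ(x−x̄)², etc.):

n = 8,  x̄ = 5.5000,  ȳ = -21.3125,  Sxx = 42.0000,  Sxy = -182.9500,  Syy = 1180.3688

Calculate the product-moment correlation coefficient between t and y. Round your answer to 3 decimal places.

r = Sxy/√(Sxx·Syy) = -182.95/√(49575.4896) = -182.95/222.655540 = -0.821673

-0.822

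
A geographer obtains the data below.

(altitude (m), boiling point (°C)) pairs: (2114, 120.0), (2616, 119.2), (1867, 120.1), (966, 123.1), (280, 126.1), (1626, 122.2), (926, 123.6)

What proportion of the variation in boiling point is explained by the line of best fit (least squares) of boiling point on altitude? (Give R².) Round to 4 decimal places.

0.9513

n = 7, Σx = 10395, Σy = 854.3, Σxy = 1257107.3, Σx² = 19311049, Σy² = 104297.27
Sxx = Σx² − (Σx)²/n = 19311049 − 15436575 = 3874474
Sxy = Σxy − (Σx)(Σy)/n = 1257107.3 − 1268635.5 = -11528.2
Syy = Σy² − (Σy)²/n = 104297.27 − 104261.212857 = 36.057143
R² = Sxy²/(Sxx·Syy) = (-11528.2)²/(3874474·36.057143) = 0.951303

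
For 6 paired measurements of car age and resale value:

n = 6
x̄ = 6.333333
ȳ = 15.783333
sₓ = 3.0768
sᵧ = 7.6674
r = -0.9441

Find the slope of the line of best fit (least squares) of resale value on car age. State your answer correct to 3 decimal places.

-2.353

b = r · sᵧ/sₓ = -0.9441 · 7.6674/3.0768 = -2.352702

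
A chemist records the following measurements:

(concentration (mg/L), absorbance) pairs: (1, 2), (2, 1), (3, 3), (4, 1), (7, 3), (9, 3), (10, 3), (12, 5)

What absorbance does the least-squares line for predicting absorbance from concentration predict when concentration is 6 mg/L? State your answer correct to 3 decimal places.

n = 8, Σx = 48, Σy = 21, Σxy = 155, Σx² = 404
Sxx = Σx² − (Σx)²/n = 404 − 288 = 116
Sxy = Σxy − (Σx)(Σy)/n = 155 − 126 = 29
b = Sxy/Sxx = 29/116 = 0.25
a = ȳ − b·x̄ = 2.625 − 0.25·6 = 1.125
ŷ(6) = a + b·6 = 1.125 + 0.25·6 = 2.625

2.625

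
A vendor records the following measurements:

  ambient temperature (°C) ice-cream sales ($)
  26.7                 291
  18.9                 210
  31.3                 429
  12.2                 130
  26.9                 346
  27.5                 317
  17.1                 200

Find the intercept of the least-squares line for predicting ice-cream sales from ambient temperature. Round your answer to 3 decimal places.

-52.120

n = 7, Σx = 160.6, Σy = 1923, Σxy = 48197.3, Σx² = 3970.9
Sxx = Σx² − (Σx)²/n = 3970.9 − 3684.622857 = 286.277143
Sxy = Σxy − (Σx)(Σy)/n = 48197.3 − 44119.114286 = 4078.185714
b = Sxy/Sxx = 4078.185714/286.277143 = 14.245586
a = ȳ − b·x̄ = 274.714286 − 14.245586·22.942857 = -52.120163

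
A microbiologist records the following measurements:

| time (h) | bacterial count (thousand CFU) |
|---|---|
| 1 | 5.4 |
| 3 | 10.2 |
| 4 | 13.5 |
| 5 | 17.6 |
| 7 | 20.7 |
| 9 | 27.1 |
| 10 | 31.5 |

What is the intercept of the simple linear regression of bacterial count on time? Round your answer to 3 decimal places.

n = 7, Σx = 39, Σy = 126, Σxy = 881.8, Σx² = 281
Sxx = Σx² − (Σx)²/n = 281 − 217.285714 = 63.714286
Sxy = Σxy − (Σx)(Σy)/n = 881.8 − 702 = 179.8
b = Sxy/Sxx = 179.8/63.714286 = 2.821973
a = ȳ − b·x̄ = 18 − 2.821973·5.571429 = 2.277578

2.278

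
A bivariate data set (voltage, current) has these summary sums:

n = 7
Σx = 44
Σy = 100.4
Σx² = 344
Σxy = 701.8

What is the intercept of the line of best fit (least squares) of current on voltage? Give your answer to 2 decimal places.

7.75

Sxx = Σx² − (Σx)²/n = 344 − 276.571429 = 67.428571
Sxy = Σxy − (Σx)(Σy)/n = 701.8 − 631.085714 = 70.714286
b = Sxy/Sxx = 70.714286/67.428571 = 1.048729
a = ȳ − b·x̄ = 14.342857 − 1.048729·6.285714 = 7.750847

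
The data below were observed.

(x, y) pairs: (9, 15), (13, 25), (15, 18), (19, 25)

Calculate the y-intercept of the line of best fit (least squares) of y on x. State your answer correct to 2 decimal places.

9.17

n = 4, Σx = 56, Σy = 83, Σxy = 1205, Σx² = 836
Sxx = Σx² − (Σx)²/n = 836 − 784 = 52
Sxy = Σxy − (Σx)(Σy)/n = 1205 − 1162 = 43
b = Sxy/Sxx = 43/52 = 0.826923
a = ȳ − b·x̄ = 20.75 − 0.826923·14 = 9.173077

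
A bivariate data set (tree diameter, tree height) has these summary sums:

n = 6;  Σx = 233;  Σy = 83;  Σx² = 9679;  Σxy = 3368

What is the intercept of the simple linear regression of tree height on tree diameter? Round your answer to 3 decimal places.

Sxx = Σx² − (Σx)²/n = 9679 − 9048.166667 = 630.833333
Sxy = Σxy − (Σx)(Σy)/n = 3368 − 3223.166667 = 144.833333
b = Sxy/Sxx = 144.833333/630.833333 = 0.229590
a = ȳ − b·x̄ = 13.833333 − 0.229590·38.833333 = 4.917569

4.918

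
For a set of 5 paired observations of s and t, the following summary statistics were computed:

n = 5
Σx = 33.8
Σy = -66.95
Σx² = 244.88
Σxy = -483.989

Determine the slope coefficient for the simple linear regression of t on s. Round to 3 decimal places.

Sxx = Σx² − (Σx)²/n = 244.88 − 228.488 = 16.392
Sxy = Σxy − (Σx)(Σy)/n = -483.989 − (-452.582) = -31.407
b = Sxy/Sxx = -31.407/16.392 = -1.915996

-1.916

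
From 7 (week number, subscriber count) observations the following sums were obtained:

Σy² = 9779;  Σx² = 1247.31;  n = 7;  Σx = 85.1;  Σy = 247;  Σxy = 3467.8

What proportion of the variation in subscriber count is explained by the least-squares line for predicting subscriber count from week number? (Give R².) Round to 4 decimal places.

0.9557

Sxx = Σx² − (Σx)²/n = 1247.31 − 1034.572857 = 212.737143
Sxy = Σxy − (Σx)(Σy)/n = 3467.8 − 3002.814286 = 464.985714
Syy = Σy² − (Σy)²/n = 9779 − 8715.571429 = 1063.428571
R² = Sxy²/(Sxx·Syy) = (464.985714)²/(212.737143·1063.428571) = 0.955713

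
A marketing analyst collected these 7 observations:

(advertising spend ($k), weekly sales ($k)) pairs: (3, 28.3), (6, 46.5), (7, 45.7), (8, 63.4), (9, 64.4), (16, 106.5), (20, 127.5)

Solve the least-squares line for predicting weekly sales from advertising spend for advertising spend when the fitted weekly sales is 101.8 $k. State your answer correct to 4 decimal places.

n = 7, Σx = 69, Σy = 482.3, Σxy = 6024.6, Σx² = 895
Sxx = Σx² − (Σx)²/n = 895 − 680.142857 = 214.857143
Sxy = Σxy − (Σx)(Σy)/n = 6024.6 − 4754.1 = 1270.5
b = Sxy/Sxx = 1270.5/214.857143 = 5.913231
a = ȳ − b·x̄ = 68.9 − 5.913231·9.857143 = 10.612434
Set a + b·x = 101.8: x = (101.8 − 10.612434) / 5.913231 = 15.420937

15.4209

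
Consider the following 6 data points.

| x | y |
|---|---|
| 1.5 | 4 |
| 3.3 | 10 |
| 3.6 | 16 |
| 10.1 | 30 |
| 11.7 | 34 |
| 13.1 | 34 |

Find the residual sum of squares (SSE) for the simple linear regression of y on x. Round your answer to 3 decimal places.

33.186

n = 6, Σx = 43.3, Σy = 128, Σxy = 1242.8, Σx² = 436.61, Σy² = 3584
Sxx = Σx² − (Σx)²/n = 436.61 − 312.481667 = 124.128333
Sxy = Σxy − (Σx)(Σy)/n = 1242.8 − 923.733333 = 319.066667
Syy = Σy² − (Σy)²/n = 3584 − 2730.666667 = 853.333333
b = Sxy/Sxx = 319.066667/124.128333 = 2.570458
SSE = Syy − b·Sxy = 853.333333 − 2.570458·319.066667 = 33.185869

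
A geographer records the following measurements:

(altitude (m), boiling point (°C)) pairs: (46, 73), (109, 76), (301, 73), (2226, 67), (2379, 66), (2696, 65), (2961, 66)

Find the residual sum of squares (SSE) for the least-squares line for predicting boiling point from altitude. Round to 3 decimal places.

n = 7, Σx = 10718, Σy = 486, Σxy = 710437, Σx² = 26755252, Σy² = 33860
Sxx = Σx² − (Σx)²/n = 26755252 − 16410789.142857 = 10344462.857143
Sxy = Σxy − (Σx)(Σy)/n = 710437 − 744135.428571 = -33698.428571
Syy = Σy² − (Σy)²/n = 33860 − 33742.285714 = 117.714286
b = Sxy/Sxx = -33698.428571/10344462.857143 = -0.003258
SSE = Syy − b·Sxy = 117.714286 − (-0.003258)·(-33698.428571) = 7.937287

7.937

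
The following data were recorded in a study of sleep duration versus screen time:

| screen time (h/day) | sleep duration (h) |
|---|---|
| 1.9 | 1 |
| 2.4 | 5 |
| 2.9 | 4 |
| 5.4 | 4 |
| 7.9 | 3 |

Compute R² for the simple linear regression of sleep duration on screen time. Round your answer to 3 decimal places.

n = 5, Σx = 20.5, Σy = 17, Σxy = 70.8, Σx² = 109.35, Σy² = 67
Sxx = Σx² − (Σx)²/n = 109.35 − 84.05 = 25.3
Sxy = Σxy − (Σx)(Σy)/n = 70.8 − 69.7 = 1.1
Syy = Σy² − (Σy)²/n = 67 − 57.8 = 9.2
R² = Sxy²/(Sxx·Syy) = (1.1)²/(25.3·9.2) = 0.005198

0.005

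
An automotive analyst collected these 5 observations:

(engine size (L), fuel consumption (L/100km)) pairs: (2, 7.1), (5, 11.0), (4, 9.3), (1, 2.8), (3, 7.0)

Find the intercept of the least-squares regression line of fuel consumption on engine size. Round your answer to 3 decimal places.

1.860

n = 5, Σx = 15, Σy = 37.2, Σxy = 130.2, Σx² = 55
Sxx = Σx² − (Σx)²/n = 55 − 45 = 10
Sxy = Σxy − (Σx)(Σy)/n = 130.2 − 111.6 = 18.6
b = Sxy/Sxx = 18.6/10 = 1.86
a = ȳ − b·x̄ = 7.44 − 1.86·3 = 1.86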